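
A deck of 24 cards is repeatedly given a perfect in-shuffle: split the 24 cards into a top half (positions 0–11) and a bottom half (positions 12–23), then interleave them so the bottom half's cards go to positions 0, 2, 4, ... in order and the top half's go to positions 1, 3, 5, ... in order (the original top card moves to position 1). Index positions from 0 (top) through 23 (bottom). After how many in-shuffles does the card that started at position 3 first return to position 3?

Follow position 3 under repeated in-shuffles:
3 → 7 → 15 → 6 → 13 → 2 → 5 → 11 → 23 → 22 → 20 → 16 → 8 → 17 → 10 → 21 → 18 → 12 → 0 → 1 → 3
It first returns after 20 in-shuffles.

20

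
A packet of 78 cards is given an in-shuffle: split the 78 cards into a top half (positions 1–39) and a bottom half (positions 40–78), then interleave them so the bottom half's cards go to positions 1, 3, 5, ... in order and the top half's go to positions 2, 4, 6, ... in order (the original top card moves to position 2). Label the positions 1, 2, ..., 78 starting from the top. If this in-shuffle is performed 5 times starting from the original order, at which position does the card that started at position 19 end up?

55

Track the card's position through each in-shuffle:
19 → 38 → 76 → 73 → 67 → 55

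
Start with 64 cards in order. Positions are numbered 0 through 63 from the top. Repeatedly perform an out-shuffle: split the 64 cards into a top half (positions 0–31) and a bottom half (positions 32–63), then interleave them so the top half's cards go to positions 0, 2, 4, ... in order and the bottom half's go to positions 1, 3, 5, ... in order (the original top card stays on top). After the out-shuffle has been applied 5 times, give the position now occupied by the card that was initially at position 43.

53

Track the card's position through each out-shuffle:
43 → 23 → 46 → 29 → 58 → 53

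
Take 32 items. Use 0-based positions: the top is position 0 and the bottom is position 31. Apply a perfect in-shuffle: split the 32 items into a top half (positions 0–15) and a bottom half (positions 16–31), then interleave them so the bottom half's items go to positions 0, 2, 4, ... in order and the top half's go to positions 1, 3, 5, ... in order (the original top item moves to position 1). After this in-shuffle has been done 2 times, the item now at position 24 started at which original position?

30

Work backwards from position 24, undoing one in-shuffle at a time:
24 ← 28 ← 30
So the item now at position 24 started at position 30.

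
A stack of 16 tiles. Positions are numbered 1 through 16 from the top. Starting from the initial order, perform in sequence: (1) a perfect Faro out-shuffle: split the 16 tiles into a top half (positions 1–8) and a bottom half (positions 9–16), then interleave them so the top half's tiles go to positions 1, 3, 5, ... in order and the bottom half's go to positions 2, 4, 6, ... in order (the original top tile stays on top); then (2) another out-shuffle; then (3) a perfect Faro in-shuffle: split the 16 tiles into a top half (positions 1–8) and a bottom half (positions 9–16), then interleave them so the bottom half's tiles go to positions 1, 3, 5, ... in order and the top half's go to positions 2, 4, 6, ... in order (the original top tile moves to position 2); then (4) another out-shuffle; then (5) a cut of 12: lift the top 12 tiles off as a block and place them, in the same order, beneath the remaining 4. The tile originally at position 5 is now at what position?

Track the tile from position 5 forward through each operation:
  after op 1 (out-shuffle): 5 → 9
  after op 2 (out-shuffle): 9 → 2
  after op 3 (in-shuffle): 2 → 4
  after op 4 (out-shuffle): 4 → 7
  after op 5 (cut 12): 7 → 11

11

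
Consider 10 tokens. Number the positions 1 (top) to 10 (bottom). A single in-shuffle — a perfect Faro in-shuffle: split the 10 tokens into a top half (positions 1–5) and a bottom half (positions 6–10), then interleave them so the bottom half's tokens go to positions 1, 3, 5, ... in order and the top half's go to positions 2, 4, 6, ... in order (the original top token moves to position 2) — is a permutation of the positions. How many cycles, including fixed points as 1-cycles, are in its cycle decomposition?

Trace each unvisited position around until it returns:
(1 2 4 8 5 10 9 7 3 6)
1 cycle in total.

1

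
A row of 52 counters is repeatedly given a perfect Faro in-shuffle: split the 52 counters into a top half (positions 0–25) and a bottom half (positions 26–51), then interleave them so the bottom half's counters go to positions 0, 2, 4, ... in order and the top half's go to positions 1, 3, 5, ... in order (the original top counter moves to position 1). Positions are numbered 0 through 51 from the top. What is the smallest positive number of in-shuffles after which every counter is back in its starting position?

The in-shuffle permutes the 52 positions with cycle lengths [52].
Every counter is home exactly when every cycle has completed a whole number of laps, i.e. after lcm(52) = 52 in-shuffles.

52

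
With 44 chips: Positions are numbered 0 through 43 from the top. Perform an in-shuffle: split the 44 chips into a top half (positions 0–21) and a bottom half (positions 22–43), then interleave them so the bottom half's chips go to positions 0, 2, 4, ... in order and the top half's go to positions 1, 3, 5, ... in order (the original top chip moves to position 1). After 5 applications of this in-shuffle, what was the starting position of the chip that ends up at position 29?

14

Work backwards from position 29, undoing one in-shuffle at a time:
29 ← 14 ← 29 ← 14 ← 29 ← 14
So the chip now at position 29 started at position 14.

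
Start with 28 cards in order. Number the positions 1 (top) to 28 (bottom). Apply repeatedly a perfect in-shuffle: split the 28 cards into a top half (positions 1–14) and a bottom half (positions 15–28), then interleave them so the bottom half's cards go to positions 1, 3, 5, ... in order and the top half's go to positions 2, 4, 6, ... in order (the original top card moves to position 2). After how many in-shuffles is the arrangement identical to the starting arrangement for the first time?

The in-shuffle permutes the 28 positions with cycle lengths [28].
Every card is home exactly when every cycle has completed a whole number of laps, i.e. after lcm(28) = 28 in-shuffles.

28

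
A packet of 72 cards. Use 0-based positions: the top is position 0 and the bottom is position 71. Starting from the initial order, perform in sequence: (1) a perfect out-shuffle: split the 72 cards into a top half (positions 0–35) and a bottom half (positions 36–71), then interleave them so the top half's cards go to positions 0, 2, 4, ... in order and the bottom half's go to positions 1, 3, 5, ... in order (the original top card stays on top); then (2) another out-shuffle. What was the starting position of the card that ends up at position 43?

64

Undo the operations in reverse order, starting from position 43:
  undo op 2 (out-shuffle, from bottom half): 43 ← 57
  undo op 1 (out-shuffle, from bottom half): 57 ← 64
So the card at position 43 came from original position 64.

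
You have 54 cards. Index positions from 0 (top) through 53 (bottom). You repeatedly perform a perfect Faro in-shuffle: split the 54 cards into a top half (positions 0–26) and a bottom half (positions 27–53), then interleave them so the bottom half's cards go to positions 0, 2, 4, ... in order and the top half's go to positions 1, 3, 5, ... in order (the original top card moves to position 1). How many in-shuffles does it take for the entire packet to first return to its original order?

20

The in-shuffle permutes the 54 positions with cycle lengths [4, 10, 20, 20].
Every card is home exactly when every cycle has completed a whole number of laps, i.e. after lcm(4, 10, 20) = 20 in-shuffles.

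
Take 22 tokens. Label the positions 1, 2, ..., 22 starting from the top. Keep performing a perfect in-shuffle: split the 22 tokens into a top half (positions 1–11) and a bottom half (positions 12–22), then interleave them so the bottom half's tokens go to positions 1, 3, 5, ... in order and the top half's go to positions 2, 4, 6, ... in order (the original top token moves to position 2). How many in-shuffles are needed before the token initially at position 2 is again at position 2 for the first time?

11

Follow position 2 under repeated in-shuffles:
2 → 4 → 8 → 16 → 9 → 18 → 13 → 3 → 6 → 12 → 1 → 2
It first returns after 11 in-shuffles.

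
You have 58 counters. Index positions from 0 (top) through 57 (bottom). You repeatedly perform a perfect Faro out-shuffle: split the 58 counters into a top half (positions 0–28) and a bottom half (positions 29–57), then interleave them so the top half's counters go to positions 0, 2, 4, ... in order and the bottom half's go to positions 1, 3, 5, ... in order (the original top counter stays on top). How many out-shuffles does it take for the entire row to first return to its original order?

The out-shuffle permutes the 58 positions with cycle lengths [1, 1, 2, 18, 18, 18].
Every counter is home exactly when every cycle has completed a whole number of laps, i.e. after lcm(1, 2, 18) = 18 out-shuffles.

18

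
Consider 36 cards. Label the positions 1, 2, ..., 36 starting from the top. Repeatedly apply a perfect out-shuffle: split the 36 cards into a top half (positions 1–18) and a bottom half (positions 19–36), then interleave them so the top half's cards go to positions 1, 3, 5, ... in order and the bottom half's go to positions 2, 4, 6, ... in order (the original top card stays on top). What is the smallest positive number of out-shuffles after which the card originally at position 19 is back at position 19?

12

Follow position 19 under repeated out-shuffles:
19 → 2 → 3 → 5 → 9 → 17 → 33 → 30 → 24 → 12 → 23 → 10 → 19
It first returns after 12 out-shuffles.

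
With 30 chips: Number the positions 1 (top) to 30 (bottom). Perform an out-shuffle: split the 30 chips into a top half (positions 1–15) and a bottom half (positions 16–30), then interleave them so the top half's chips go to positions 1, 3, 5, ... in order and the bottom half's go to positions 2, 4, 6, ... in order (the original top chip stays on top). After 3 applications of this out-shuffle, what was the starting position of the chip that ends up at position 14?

28

Work backwards from position 14, undoing one out-shuffle at a time:
14 ← 22 ← 26 ← 28
So the chip now at position 14 started at position 28.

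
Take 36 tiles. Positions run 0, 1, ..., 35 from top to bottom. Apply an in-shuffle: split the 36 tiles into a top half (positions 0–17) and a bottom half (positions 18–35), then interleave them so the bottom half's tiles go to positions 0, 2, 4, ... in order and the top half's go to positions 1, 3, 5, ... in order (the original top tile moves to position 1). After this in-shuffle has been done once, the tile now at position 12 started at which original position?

Work backwards from position 12, undoing one in-shuffle at a time:
12 ← 24
So the tile now at position 12 started at position 24.

24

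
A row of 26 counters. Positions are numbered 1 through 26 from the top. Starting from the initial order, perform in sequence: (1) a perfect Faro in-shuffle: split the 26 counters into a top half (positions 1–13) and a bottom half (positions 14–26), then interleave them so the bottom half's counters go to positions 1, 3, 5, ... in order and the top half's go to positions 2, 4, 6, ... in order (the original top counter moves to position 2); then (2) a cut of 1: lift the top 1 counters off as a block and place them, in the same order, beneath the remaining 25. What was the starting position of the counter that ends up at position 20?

24

Undo the operations in reverse order, starting from position 20:
  undo op 2 (cut 1): 20 ← 21
  undo op 1 (in-shuffle, from bottom half): 21 ← 24
So the counter at position 20 came from original position 24.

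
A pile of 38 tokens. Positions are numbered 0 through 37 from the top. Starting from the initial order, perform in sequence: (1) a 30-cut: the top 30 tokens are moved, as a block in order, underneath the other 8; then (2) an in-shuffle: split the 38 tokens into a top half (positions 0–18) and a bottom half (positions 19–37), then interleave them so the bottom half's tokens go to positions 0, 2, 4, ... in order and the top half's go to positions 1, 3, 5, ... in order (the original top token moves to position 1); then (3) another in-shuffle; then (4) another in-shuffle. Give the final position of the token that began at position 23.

Track the token from position 23 forward through each operation:
  after op 1 (cut 30): 23 → 31
  after op 2 (in-shuffle): 31 → 24
  after op 3 (in-shuffle): 24 → 10
  after op 4 (in-shuffle): 10 → 21

21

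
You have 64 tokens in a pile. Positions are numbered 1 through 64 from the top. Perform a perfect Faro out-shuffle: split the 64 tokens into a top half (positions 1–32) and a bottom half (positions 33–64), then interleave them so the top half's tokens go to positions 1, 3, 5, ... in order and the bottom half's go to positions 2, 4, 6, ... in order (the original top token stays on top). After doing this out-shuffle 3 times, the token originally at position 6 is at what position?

41

Track the token's position through each out-shuffle:
6 → 11 → 21 → 41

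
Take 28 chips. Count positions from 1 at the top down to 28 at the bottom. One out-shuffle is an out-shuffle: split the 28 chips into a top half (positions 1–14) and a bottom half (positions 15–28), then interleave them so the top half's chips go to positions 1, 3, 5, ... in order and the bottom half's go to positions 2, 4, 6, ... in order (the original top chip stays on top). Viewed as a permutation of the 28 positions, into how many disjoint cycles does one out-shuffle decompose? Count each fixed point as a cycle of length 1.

5

Trace each unvisited position around until it returns:
(1) (2 3 5 9 17 6 ... len 18) (4 7 13 25 22 16) (10 19) (28)
5 cycles in total.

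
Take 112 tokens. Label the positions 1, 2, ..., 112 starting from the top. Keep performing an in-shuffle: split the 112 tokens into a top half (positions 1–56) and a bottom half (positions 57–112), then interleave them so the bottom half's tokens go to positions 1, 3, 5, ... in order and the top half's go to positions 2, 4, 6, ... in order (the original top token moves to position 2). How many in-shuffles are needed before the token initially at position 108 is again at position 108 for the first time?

28

Follow position 108 under repeated in-shuffles:
108 → 103 → 93 → 73 → 33 → 66 → 19 → 38 → ... → 108 (length 28)
It first returns after 28 in-shuffles.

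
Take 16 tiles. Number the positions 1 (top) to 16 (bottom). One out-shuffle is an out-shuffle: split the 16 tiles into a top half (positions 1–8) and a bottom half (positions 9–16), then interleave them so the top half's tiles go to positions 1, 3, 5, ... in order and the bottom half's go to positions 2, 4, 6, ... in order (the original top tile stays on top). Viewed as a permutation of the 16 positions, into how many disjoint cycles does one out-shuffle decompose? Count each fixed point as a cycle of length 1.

6

Trace each unvisited position around until it returns:
(1) (2 3 5 9) (4 7 13 10) (6 11) (8 15 14 12) (16)
6 cycles in total.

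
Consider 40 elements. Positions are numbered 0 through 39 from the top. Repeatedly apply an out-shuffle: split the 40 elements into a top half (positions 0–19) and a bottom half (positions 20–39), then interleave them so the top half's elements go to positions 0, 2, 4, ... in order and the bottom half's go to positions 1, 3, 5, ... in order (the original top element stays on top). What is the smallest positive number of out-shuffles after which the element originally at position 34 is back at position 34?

12

Follow position 34 under repeated out-shuffles:
34 → 29 → 19 → 38 → 37 → 35 → 31 → 23 → 7 → 14 → 28 → 17 → 34
It first returns after 12 out-shuffles.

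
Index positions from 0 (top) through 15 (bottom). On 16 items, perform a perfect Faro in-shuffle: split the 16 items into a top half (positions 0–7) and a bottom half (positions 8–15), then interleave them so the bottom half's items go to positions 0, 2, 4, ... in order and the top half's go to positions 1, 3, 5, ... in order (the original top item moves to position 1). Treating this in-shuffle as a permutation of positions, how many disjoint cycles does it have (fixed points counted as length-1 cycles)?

2

Trace each unvisited position around until it returns:
(0 1 3 7 15 14 12 8) (2 5 11 6 13 10 4 9)
2 cycles in total.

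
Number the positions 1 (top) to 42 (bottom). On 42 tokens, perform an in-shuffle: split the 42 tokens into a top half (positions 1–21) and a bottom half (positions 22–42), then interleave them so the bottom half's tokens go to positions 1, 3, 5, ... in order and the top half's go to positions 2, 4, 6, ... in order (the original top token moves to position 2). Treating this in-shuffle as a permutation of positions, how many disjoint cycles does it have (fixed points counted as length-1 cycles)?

3

Trace each unvisited position around until it returns:
(1 2 4 8 16 32 ... len 14) (3 6 12 24 5 10 ... len 14) (7 14 28 13 26 9 ... len 14)
3 cycles in total.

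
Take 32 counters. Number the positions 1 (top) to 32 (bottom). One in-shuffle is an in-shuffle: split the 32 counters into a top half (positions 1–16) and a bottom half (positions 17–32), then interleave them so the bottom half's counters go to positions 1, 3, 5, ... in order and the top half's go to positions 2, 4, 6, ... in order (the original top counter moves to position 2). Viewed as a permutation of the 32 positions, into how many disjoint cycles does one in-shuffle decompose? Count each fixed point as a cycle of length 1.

4

Trace each unvisited position around until it returns:
(1 2 4 8 16 32 31 29 25 17) (3 6 12 24 15 30 27 21 9 18) (5 10 20 7 14 28 23 13 26 19) (11 22)
4 cycles in total.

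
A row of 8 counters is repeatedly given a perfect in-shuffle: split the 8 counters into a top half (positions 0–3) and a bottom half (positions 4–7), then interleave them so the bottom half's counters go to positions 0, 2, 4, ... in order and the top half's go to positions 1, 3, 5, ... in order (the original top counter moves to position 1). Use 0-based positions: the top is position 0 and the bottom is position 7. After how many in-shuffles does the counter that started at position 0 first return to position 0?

Follow position 0 under repeated in-shuffles:
0 → 1 → 3 → 7 → 6 → 4 → 0
It first returns after 6 in-shuffles.

6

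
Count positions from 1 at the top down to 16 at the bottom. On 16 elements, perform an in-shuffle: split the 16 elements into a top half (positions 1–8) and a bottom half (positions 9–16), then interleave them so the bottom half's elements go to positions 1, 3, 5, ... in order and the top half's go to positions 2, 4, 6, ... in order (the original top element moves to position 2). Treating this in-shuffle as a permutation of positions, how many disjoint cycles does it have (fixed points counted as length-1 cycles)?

2

Trace each unvisited position around until it returns:
(1 2 4 8 16 15 13 9) (3 6 12 7 14 11 5 10)
2 cycles in total.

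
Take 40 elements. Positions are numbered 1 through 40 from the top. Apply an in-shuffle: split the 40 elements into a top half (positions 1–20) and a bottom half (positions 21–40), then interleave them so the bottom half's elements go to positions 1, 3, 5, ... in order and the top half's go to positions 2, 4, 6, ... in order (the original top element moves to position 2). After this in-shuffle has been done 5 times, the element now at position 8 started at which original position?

31

Work backwards from position 8, undoing one in-shuffle at a time:
8 ← 4 ← 2 ← 1 ← 21 ← 31
So the element now at position 8 started at position 31.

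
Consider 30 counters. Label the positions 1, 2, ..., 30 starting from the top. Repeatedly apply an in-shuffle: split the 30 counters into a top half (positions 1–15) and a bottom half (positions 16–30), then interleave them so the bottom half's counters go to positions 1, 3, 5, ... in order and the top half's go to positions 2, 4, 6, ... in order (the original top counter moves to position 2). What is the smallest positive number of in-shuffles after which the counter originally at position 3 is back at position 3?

Follow position 3 under repeated in-shuffles:
3 → 6 → 12 → 24 → 17 → 3
It first returns after 5 in-shuffles.

5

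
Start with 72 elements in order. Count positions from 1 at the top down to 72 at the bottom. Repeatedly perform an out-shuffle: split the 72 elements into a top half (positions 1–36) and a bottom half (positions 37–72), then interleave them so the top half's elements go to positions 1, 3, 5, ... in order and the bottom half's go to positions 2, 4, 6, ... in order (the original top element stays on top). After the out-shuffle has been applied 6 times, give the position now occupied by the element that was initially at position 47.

34

Track the element's position through each out-shuffle:
47 → 22 → 43 → 14 → 27 → 53 → 34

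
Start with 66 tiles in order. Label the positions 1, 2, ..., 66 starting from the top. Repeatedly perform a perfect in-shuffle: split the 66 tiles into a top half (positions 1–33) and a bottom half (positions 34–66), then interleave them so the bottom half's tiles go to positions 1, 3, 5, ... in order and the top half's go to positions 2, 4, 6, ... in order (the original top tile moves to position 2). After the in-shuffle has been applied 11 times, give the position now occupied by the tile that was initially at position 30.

1

Track the tile's position through each in-shuffle:
30 → 60 → 53 → 39 → 11 → 22 → 44 → 21 → 42 → 17 → 34 → 1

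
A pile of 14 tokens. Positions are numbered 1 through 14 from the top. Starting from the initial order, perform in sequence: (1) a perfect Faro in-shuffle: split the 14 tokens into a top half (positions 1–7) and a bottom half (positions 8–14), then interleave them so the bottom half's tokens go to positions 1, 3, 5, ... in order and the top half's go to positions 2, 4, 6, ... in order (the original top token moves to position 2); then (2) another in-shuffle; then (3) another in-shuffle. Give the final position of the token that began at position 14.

Track the token from position 14 forward through each operation:
  after op 1 (in-shuffle): 14 → 13
  after op 2 (in-shuffle): 13 → 11
  after op 3 (in-shuffle): 11 → 7

7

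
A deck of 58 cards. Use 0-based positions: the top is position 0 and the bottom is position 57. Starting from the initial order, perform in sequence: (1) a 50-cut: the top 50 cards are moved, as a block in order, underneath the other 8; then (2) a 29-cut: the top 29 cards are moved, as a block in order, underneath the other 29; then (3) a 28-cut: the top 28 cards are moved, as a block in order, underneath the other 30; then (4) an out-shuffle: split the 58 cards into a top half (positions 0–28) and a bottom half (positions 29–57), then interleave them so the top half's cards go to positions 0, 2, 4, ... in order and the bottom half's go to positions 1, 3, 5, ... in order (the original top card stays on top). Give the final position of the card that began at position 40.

Track the card from position 40 forward through each operation:
  after op 1 (cut 50): 40 → 48
  after op 2 (cut 29): 48 → 19
  after op 3 (cut 28): 19 → 49
  after op 4 (out-shuffle): 49 → 41

41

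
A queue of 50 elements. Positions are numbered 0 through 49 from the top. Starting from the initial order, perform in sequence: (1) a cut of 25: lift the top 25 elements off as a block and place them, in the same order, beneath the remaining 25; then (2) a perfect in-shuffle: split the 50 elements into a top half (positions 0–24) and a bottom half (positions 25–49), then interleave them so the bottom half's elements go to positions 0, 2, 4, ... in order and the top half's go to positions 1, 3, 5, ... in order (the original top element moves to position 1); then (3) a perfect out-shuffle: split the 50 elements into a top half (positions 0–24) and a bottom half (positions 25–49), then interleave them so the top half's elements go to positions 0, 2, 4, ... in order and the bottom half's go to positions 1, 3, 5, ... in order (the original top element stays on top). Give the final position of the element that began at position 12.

Track the element from position 12 forward through each operation:
  after op 1 (cut 25): 12 → 37
  after op 2 (in-shuffle): 37 → 24
  after op 3 (out-shuffle): 24 → 48

48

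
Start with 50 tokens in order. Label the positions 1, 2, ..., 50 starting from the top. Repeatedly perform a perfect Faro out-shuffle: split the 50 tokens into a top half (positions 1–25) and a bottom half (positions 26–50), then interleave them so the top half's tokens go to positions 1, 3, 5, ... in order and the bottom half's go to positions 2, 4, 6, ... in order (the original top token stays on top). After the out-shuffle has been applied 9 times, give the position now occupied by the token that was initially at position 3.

45

Track the token's position through each out-shuffle:
3 → 5 → 9 → 17 → 33 → 16 → 31 → 12 → 23 → 45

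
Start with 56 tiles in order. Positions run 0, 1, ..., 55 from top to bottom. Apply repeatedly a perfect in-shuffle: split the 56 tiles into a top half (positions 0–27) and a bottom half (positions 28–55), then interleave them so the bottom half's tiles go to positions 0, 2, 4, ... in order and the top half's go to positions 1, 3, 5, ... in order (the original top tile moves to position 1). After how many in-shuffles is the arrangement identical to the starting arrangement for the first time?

18

The in-shuffle permutes the 56 positions with cycle lengths [2, 18, 18, 18].
Every tile is home exactly when every cycle has completed a whole number of laps, i.e. after lcm(2, 18) = 18 in-shuffles.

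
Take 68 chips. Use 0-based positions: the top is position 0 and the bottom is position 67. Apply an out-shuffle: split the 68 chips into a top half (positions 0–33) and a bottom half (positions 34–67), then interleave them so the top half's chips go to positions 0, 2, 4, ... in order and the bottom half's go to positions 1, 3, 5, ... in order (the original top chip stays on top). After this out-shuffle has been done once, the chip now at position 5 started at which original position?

36

Work backwards from position 5, undoing one out-shuffle at a time:
5 ← 36
So the chip now at position 5 started at position 36.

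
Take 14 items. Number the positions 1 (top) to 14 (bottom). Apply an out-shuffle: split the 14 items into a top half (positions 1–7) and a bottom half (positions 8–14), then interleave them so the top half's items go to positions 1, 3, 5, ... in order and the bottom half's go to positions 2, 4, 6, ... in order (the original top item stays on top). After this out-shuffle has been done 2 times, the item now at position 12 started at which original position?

Work backwards from position 12, undoing one out-shuffle at a time:
12 ← 13 ← 7
So the item now at position 12 started at position 7.

7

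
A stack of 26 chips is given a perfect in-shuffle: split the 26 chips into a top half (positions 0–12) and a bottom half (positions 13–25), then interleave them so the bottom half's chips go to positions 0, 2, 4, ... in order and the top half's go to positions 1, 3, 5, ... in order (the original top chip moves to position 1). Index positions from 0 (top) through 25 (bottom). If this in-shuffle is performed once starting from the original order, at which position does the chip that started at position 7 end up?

Track the chip's position through each in-shuffle:
7 → 15

15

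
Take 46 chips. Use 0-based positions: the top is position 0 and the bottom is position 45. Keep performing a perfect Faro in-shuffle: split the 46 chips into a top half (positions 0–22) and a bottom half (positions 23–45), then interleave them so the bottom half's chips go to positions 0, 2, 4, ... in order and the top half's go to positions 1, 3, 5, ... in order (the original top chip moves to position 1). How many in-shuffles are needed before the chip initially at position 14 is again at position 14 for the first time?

23

Follow position 14 under repeated in-shuffles:
14 → 29 → 12 → 25 → 4 → 9 → 19 → 39 → ... → 14 (length 23)
It first returns after 23 in-shuffles.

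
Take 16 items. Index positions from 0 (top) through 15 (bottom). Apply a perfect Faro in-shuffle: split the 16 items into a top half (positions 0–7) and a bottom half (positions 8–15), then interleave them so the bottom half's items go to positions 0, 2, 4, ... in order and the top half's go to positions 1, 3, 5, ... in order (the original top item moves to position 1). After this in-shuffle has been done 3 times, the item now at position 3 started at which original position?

Work backwards from position 3, undoing one in-shuffle at a time:
3 ← 1 ← 0 ← 8
So the item now at position 3 started at position 8.

8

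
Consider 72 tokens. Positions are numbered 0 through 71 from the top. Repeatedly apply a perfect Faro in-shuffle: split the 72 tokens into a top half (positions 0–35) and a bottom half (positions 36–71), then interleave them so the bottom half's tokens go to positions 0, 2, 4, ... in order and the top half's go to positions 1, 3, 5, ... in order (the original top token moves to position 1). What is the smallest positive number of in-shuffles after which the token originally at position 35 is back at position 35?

Follow position 35 under repeated in-shuffles:
35 → 71 → 70 → 68 → 64 → 56 → 40 → 8 → 17 → 35
It first returns after 9 in-shuffles.

9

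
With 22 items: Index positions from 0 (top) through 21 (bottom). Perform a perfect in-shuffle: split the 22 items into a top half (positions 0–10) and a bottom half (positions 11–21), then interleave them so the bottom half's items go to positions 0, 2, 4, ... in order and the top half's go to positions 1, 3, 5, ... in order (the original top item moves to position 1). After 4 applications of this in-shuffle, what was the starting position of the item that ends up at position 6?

21

Work backwards from position 6, undoing one in-shuffle at a time:
6 ← 14 ← 18 ← 20 ← 21
So the item now at position 6 started at position 21.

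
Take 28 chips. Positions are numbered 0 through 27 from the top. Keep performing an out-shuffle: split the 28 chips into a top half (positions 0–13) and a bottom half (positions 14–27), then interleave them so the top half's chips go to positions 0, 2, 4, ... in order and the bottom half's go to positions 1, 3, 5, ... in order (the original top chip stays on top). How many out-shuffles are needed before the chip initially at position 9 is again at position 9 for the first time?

2

Follow position 9 under repeated out-shuffles:
9 → 18 → 9
It first returns after 2 out-shuffles.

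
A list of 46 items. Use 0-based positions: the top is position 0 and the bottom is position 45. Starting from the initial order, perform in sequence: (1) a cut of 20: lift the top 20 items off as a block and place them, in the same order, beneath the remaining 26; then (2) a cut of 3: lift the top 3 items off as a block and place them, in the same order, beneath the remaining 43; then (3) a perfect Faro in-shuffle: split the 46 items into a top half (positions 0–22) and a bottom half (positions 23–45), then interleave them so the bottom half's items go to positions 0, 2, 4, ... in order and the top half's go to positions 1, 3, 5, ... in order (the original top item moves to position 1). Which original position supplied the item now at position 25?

35

Undo the operations in reverse order, starting from position 25:
  undo op 3 (in-shuffle, from top half): 25 ← 12
  undo op 2 (cut 3): 12 ← 15
  undo op 1 (cut 20): 15 ← 35
So the item at position 25 came from original position 35.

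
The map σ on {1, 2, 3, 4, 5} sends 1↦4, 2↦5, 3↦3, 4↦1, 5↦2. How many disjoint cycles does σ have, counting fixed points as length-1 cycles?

Cycle decomposition: (1 4) (2 5) (3).
3 cycles.

3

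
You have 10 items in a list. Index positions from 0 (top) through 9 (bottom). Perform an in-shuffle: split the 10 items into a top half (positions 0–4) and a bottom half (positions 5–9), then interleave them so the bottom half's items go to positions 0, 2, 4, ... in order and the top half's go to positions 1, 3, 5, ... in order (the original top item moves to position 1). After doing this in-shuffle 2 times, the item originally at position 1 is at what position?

7

Track the item's position through each in-shuffle:
1 → 3 → 7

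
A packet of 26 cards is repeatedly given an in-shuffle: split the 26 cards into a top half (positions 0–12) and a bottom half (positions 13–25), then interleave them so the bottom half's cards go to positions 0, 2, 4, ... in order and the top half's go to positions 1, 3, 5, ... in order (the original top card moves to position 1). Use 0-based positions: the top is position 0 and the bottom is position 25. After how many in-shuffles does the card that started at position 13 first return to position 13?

Follow position 13 under repeated in-shuffles:
13 → 0 → 1 → 3 → 7 → 15 → 4 → 9 → 19 → 12 → 25 → 24 → 22 → 18 → 10 → 21 → 16 → 6 → 13
It first returns after 18 in-shuffles.

18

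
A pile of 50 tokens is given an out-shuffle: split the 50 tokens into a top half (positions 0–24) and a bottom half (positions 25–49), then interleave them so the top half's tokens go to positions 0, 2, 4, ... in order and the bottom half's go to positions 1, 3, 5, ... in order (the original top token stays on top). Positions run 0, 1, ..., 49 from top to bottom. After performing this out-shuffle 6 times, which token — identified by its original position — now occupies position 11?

Work backwards from position 11, undoing one out-shuffle at a time:
11 ← 30 ← 15 ← 32 ← 16 ← 8 ← 4
So the token now at position 11 started at position 4.

4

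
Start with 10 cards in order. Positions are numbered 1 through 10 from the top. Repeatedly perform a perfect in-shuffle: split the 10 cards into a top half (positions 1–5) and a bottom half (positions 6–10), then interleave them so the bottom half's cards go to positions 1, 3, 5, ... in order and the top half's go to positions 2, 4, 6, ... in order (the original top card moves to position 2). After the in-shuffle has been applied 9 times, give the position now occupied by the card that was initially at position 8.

Track the card's position through each in-shuffle:
8 → 5 → 10 → 9 → 7 → 3 → 6 → 1 → 2 → 4

4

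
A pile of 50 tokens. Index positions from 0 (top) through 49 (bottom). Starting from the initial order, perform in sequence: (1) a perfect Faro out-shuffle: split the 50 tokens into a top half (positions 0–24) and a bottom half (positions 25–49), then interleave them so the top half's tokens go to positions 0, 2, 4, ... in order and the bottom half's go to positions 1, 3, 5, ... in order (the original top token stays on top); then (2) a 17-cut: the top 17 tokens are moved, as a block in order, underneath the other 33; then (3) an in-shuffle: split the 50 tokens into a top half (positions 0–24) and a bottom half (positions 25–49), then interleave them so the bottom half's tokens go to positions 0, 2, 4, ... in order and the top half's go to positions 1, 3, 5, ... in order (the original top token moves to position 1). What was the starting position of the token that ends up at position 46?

32

Undo the operations in reverse order, starting from position 46:
  undo op 3 (in-shuffle, from bottom half): 46 ← 48
  undo op 2 (cut 17): 48 ← 15
  undo op 1 (out-shuffle, from bottom half): 15 ← 32
So the token at position 46 came from original position 32.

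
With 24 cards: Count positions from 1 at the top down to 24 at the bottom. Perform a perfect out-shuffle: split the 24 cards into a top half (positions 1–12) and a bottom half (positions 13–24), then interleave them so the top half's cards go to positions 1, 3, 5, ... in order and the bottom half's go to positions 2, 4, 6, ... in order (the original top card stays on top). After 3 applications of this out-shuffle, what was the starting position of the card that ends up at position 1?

Work backwards from position 1, undoing one out-shuffle at a time:
1 ← 1 ← 1 ← 1
So the card now at position 1 started at position 1.

1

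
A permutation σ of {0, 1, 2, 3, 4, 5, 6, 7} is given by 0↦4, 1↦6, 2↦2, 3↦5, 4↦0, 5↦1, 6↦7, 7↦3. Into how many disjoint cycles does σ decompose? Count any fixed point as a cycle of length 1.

3

Cycle decomposition: (0 4) (1 6 7 3 5) (2).
3 cycles.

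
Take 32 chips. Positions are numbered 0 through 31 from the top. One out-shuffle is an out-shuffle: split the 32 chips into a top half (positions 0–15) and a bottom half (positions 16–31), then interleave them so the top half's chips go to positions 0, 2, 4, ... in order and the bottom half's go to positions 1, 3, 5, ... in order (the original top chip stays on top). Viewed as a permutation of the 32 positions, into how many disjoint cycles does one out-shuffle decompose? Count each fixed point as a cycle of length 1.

8

Trace each unvisited position around until it returns:
(0) (1 2 4 8 16) (3 6 12 24 17) (5 10 20 9 18) (7 14 28 25 19) (11 22 13 26 21) (15 30 29 27 23) (31)
8 cycles in total.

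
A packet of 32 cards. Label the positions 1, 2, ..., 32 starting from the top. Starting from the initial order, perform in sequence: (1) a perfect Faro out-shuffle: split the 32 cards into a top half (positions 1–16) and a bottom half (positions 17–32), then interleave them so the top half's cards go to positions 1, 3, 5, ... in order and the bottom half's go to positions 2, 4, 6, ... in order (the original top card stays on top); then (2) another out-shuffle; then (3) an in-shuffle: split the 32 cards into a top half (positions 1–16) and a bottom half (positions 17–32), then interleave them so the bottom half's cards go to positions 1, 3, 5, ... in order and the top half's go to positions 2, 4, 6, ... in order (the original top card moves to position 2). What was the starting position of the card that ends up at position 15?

Undo the operations in reverse order, starting from position 15:
  undo op 3 (in-shuffle, from bottom half): 15 ← 24
  undo op 2 (out-shuffle, from bottom half): 24 ← 28
  undo op 1 (out-shuffle, from bottom half): 28 ← 30
So the card at position 15 came from original position 30.

30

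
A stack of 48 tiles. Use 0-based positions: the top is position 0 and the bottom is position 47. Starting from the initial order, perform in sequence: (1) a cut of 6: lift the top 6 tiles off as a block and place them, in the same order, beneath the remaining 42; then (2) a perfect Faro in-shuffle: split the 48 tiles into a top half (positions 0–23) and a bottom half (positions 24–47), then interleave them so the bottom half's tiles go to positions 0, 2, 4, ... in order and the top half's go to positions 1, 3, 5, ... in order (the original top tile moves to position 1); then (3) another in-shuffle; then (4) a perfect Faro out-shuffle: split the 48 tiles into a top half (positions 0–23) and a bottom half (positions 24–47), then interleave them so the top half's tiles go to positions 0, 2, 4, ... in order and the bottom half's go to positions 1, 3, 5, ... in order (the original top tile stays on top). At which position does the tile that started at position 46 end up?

32

Track the tile from position 46 forward through each operation:
  after op 1 (cut 6): 46 → 40
  after op 2 (in-shuffle): 40 → 32
  after op 3 (in-shuffle): 32 → 16
  after op 4 (out-shuffle): 16 → 32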